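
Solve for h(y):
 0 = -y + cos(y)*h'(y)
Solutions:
 h(y) = C1 + Integral(y/cos(y), y)


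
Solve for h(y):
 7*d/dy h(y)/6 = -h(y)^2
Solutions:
 h(y) = 7/(C1 + 6*y)


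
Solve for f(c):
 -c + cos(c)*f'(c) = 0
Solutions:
 f(c) = C1 + Integral(c/cos(c), c)


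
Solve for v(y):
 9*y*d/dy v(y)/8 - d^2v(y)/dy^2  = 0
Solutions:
 v(y) = C1 + C2*erfi(3*y/4)


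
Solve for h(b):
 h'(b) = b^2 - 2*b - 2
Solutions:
 h(b) = C1 + b^3/3 - b^2 - 2*b


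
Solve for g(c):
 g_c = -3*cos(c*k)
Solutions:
 g(c) = C1 - 3*sin(c*k)/k


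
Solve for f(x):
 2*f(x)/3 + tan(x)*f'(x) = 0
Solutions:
 f(x) = C1/sin(x)^(2/3)


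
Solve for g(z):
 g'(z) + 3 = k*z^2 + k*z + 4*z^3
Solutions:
 g(z) = C1 + k*z^3/3 + k*z^2/2 + z^4 - 3*z


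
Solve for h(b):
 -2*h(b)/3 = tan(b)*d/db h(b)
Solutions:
 h(b) = C1/sin(b)^(2/3)


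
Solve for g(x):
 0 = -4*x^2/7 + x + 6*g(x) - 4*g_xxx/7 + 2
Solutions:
 g(x) = C3*exp(2^(2/3)*21^(1/3)*x/2) + 2*x^2/21 - x/6 + (C1*sin(2^(2/3)*3^(5/6)*7^(1/3)*x/4) + C2*cos(2^(2/3)*3^(5/6)*7^(1/3)*x/4))*exp(-2^(2/3)*21^(1/3)*x/4) - 1/3


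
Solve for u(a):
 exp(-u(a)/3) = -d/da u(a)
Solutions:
 u(a) = 3*log(C1 - a/3)


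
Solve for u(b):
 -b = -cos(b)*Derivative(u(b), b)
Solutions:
 u(b) = C1 + Integral(b/cos(b), b)


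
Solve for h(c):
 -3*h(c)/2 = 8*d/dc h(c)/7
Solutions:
 h(c) = C1*exp(-21*c/16)


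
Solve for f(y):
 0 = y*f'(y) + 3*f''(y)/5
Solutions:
 f(y) = C1 + C2*erf(sqrt(30)*y/6)


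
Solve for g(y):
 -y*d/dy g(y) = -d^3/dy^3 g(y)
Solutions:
 g(y) = C1 + Integral(C2*airyai(y) + C3*airybi(y), y)


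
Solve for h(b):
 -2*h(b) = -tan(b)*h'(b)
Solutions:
 h(b) = C1*sin(b)^2


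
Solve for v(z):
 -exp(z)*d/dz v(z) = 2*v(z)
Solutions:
 v(z) = C1*exp(2*exp(-z))


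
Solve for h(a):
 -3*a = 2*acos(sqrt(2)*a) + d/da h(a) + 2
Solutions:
 h(a) = C1 - 3*a^2/2 - 2*a*acos(sqrt(2)*a) - 2*a + sqrt(2)*sqrt(1 - 2*a^2)


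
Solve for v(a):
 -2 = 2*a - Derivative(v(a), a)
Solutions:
 v(a) = C1 + a^2 + 2*a


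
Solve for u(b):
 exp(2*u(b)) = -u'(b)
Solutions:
 u(b) = log(-sqrt(-1/(C1 - b))) - log(2)/2
 u(b) = log(-1/(C1 - b))/2 - log(2)/2


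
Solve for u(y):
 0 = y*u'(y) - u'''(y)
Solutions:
 u(y) = C1 + Integral(C2*airyai(y) + C3*airybi(y), y)


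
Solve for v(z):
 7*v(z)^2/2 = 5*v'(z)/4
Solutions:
 v(z) = -5/(C1 + 14*z)


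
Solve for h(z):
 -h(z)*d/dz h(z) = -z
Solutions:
 h(z) = -sqrt(C1 + z^2)
 h(z) = sqrt(C1 + z^2)


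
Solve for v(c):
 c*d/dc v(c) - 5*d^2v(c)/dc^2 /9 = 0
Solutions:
 v(c) = C1 + C2*erfi(3*sqrt(10)*c/10)


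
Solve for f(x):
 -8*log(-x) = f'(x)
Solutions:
 f(x) = C1 - 8*x*log(-x) + 8*x


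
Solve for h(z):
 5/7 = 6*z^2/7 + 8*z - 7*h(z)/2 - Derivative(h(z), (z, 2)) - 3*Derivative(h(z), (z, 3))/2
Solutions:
 h(z) = C1*exp(z*(-8 + 8*2^(1/3)/(9*sqrt(36393) + 1717)^(1/3) + 2^(2/3)*(9*sqrt(36393) + 1717)^(1/3))/36)*sin(2^(1/3)*sqrt(3)*z*(-2^(1/3)*(9*sqrt(36393) + 1717)^(1/3) + 8/(9*sqrt(36393) + 1717)^(1/3))/36) + C2*exp(z*(-8 + 8*2^(1/3)/(9*sqrt(36393) + 1717)^(1/3) + 2^(2/3)*(9*sqrt(36393) + 1717)^(1/3))/36)*cos(2^(1/3)*sqrt(3)*z*(-2^(1/3)*(9*sqrt(36393) + 1717)^(1/3) + 8/(9*sqrt(36393) + 1717)^(1/3))/36) + C3*exp(-z*(8*2^(1/3)/(9*sqrt(36393) + 1717)^(1/3) + 4 + 2^(2/3)*(9*sqrt(36393) + 1717)^(1/3))/18) + 12*z^2/49 + 16*z/7 - 118/343


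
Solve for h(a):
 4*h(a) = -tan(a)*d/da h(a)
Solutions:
 h(a) = C1/sin(a)^4


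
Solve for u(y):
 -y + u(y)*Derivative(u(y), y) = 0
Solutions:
 u(y) = -sqrt(C1 + y^2)
 u(y) = sqrt(C1 + y^2)


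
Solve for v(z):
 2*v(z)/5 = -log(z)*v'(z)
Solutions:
 v(z) = C1*exp(-2*li(z)/5)


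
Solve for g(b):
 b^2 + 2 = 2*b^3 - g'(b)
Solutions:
 g(b) = C1 + b^4/2 - b^3/3 - 2*b


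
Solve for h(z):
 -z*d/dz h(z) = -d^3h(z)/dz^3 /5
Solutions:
 h(z) = C1 + Integral(C2*airyai(5^(1/3)*z) + C3*airybi(5^(1/3)*z), z)


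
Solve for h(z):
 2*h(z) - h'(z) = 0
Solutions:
 h(z) = C1*exp(2*z)


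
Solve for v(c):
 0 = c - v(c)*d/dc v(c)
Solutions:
 v(c) = -sqrt(C1 + c^2)
 v(c) = sqrt(C1 + c^2)


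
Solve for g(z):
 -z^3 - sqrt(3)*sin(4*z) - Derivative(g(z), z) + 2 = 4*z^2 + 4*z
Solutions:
 g(z) = C1 - z^4/4 - 4*z^3/3 - 2*z^2 + 2*z + sqrt(3)*cos(4*z)/4


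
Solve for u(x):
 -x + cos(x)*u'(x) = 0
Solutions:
 u(x) = C1 + Integral(x/cos(x), x)


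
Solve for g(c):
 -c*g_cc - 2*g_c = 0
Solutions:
 g(c) = C1 + C2/c


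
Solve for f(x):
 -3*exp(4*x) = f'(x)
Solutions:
 f(x) = C1 - 3*exp(4*x)/4


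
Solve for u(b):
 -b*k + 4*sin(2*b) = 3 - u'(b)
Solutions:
 u(b) = C1 + b^2*k/2 + 3*b + 2*cos(2*b)


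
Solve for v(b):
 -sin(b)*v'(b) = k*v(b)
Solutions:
 v(b) = C1*exp(k*(-log(cos(b) - 1) + log(cos(b) + 1))/2)


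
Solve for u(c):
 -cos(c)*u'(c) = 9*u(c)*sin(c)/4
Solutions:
 u(c) = C1*cos(c)^(9/4)


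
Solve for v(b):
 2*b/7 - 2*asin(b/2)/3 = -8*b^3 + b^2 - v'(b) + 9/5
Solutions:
 v(b) = C1 - 2*b^4 + b^3/3 - b^2/7 + 2*b*asin(b/2)/3 + 9*b/5 + 2*sqrt(4 - b^2)/3


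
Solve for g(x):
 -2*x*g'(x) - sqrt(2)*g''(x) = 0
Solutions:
 g(x) = C1 + C2*erf(2^(3/4)*x/2)


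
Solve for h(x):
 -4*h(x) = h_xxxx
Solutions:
 h(x) = (C1*sin(x) + C2*cos(x))*exp(-x) + (C3*sin(x) + C4*cos(x))*exp(x)


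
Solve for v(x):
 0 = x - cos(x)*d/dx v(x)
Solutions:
 v(x) = C1 + Integral(x/cos(x), x)


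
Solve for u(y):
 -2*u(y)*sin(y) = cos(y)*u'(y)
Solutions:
 u(y) = C1*cos(y)^2


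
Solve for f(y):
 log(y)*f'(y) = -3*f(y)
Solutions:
 f(y) = C1*exp(-3*li(y))


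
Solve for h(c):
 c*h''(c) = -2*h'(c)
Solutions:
 h(c) = C1 + C2/c


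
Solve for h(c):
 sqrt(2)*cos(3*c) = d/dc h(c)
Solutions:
 h(c) = C1 + sqrt(2)*sin(3*c)/3


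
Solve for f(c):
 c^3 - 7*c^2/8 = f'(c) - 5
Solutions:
 f(c) = C1 + c^4/4 - 7*c^3/24 + 5*c


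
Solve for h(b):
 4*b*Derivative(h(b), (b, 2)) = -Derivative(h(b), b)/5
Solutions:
 h(b) = C1 + C2*b^(19/20)


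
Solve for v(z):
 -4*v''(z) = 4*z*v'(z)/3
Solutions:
 v(z) = C1 + C2*erf(sqrt(6)*z/6)


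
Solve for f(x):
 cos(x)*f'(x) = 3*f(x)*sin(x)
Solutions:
 f(x) = C1/cos(x)^3


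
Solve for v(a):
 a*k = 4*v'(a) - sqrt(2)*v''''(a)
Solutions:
 v(a) = C1 + C4*exp(sqrt(2)*a) + a^2*k/8 + (C2*sin(sqrt(6)*a/2) + C3*cos(sqrt(6)*a/2))*exp(-sqrt(2)*a/2)


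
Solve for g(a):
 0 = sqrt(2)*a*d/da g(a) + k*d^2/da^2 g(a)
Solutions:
 g(a) = C1 + C2*sqrt(k)*erf(2^(3/4)*a*sqrt(1/k)/2)


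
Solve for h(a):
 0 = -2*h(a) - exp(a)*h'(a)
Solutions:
 h(a) = C1*exp(2*exp(-a))


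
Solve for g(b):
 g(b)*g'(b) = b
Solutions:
 g(b) = -sqrt(C1 + b^2)
 g(b) = sqrt(C1 + b^2)


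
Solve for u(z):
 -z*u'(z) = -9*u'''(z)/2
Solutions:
 u(z) = C1 + Integral(C2*airyai(6^(1/3)*z/3) + C3*airybi(6^(1/3)*z/3), z)


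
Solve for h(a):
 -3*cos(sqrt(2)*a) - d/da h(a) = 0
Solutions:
 h(a) = C1 - 3*sqrt(2)*sin(sqrt(2)*a)/2


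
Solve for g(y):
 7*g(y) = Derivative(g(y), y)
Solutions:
 g(y) = C1*exp(7*y)


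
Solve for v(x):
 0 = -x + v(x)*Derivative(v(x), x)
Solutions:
 v(x) = -sqrt(C1 + x^2)
 v(x) = sqrt(C1 + x^2)


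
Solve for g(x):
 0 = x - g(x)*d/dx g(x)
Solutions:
 g(x) = -sqrt(C1 + x^2)
 g(x) = sqrt(C1 + x^2)


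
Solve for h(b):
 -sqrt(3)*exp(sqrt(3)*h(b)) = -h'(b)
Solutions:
 h(b) = sqrt(3)*(2*log(-1/(C1 + sqrt(3)*b)) - log(3))/6


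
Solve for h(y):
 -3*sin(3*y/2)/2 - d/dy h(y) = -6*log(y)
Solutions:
 h(y) = C1 + 6*y*log(y) - 6*y + cos(3*y/2)


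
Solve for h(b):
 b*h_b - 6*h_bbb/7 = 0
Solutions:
 h(b) = C1 + Integral(C2*airyai(6^(2/3)*7^(1/3)*b/6) + C3*airybi(6^(2/3)*7^(1/3)*b/6), b)


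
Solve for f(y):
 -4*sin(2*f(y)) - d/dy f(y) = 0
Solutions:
 f(y) = pi - acos((-C1 - exp(16*y))/(C1 - exp(16*y)))/2
 f(y) = acos((-C1 - exp(16*y))/(C1 - exp(16*y)))/2


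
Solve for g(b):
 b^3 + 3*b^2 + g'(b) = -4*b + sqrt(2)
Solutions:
 g(b) = C1 - b^4/4 - b^3 - 2*b^2 + sqrt(2)*b


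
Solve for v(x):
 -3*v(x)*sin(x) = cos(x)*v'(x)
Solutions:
 v(x) = C1*cos(x)^3


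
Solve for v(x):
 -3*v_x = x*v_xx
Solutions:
 v(x) = C1 + C2/x^2


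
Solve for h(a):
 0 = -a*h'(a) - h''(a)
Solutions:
 h(a) = C1 + C2*erf(sqrt(2)*a/2)


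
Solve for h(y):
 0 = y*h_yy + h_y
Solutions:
 h(y) = C1 + C2*log(y)


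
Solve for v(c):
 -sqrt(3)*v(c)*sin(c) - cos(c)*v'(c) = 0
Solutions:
 v(c) = C1*cos(c)^(sqrt(3))


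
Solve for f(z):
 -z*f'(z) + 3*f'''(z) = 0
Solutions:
 f(z) = C1 + Integral(C2*airyai(3^(2/3)*z/3) + C3*airybi(3^(2/3)*z/3), z)


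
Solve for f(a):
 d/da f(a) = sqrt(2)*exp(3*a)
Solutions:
 f(a) = C1 + sqrt(2)*exp(3*a)/3


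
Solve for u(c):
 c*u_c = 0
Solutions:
 u(c) = C1


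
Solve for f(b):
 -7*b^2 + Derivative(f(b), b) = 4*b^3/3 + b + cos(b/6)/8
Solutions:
 f(b) = C1 + b^4/3 + 7*b^3/3 + b^2/2 + 3*sin(b/6)/4


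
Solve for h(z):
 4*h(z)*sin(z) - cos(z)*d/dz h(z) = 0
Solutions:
 h(z) = C1/cos(z)^4


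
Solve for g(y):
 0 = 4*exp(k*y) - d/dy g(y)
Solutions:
 g(y) = C1 + 4*exp(k*y)/k


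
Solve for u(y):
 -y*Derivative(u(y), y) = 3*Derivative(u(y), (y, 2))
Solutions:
 u(y) = C1 + C2*erf(sqrt(6)*y/6)


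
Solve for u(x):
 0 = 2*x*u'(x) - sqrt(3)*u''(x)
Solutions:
 u(x) = C1 + C2*erfi(3^(3/4)*x/3)


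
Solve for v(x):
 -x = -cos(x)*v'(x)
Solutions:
 v(x) = C1 + Integral(x/cos(x), x)


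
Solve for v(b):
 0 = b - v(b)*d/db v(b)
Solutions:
 v(b) = -sqrt(C1 + b^2)
 v(b) = sqrt(C1 + b^2)


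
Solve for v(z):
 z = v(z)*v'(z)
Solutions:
 v(z) = -sqrt(C1 + z^2)
 v(z) = sqrt(C1 + z^2)


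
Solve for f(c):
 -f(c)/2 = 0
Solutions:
 f(c) = 0


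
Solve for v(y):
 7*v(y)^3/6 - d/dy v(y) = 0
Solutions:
 v(y) = -sqrt(3)*sqrt(-1/(C1 + 7*y))
 v(y) = sqrt(3)*sqrt(-1/(C1 + 7*y))


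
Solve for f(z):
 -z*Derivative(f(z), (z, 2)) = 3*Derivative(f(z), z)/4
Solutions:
 f(z) = C1 + C2*z^(1/4)


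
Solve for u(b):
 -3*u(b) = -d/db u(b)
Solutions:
 u(b) = C1*exp(3*b)


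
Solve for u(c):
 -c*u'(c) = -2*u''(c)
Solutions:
 u(c) = C1 + C2*erfi(c/2)


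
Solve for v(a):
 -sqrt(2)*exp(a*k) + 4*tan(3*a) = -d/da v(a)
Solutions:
 v(a) = C1 + sqrt(2)*Piecewise((exp(a*k)/k, Ne(k, 0)), (a, True)) + 4*log(cos(3*a))/3


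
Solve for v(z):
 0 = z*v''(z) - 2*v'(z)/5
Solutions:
 v(z) = C1 + C2*z^(7/5)


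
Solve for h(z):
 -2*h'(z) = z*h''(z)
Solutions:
 h(z) = C1 + C2/z


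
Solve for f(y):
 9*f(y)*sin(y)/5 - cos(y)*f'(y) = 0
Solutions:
 f(y) = C1/cos(y)^(9/5)


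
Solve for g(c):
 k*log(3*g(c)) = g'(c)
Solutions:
 Integral(1/(log(_y) + log(3)), (_y, g(c))) = C1 + c*k


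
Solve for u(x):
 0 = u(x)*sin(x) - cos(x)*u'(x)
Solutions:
 u(x) = C1/cos(x)


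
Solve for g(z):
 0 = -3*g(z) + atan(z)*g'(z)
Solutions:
 g(z) = C1*exp(3*Integral(1/atan(z), z))


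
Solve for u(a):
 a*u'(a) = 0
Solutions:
 u(a) = C1


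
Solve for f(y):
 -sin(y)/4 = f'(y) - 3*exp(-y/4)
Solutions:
 f(y) = C1 + cos(y)/4 - 12*exp(-y/4)


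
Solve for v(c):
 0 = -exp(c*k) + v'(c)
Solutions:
 v(c) = C1 + exp(c*k)/k


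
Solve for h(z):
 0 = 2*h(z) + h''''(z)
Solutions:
 h(z) = (C1*sin(2^(3/4)*z/2) + C2*cos(2^(3/4)*z/2))*exp(-2^(3/4)*z/2) + (C3*sin(2^(3/4)*z/2) + C4*cos(2^(3/4)*z/2))*exp(2^(3/4)*z/2)


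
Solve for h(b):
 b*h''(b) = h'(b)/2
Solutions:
 h(b) = C1 + C2*b^(3/2)


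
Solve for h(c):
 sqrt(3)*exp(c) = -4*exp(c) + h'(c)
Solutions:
 h(c) = C1 + sqrt(3)*exp(c) + 4*exp(c)


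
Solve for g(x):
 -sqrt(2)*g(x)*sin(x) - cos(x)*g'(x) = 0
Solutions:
 g(x) = C1*cos(x)^(sqrt(2))


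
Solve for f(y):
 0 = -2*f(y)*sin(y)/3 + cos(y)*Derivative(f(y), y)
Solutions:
 f(y) = C1/cos(y)^(2/3)


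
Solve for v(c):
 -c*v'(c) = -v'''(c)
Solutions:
 v(c) = C1 + Integral(C2*airyai(c) + C3*airybi(c), c)


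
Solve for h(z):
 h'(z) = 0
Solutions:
 h(z) = C1


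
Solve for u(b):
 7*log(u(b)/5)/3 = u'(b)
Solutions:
 3*Integral(1/(-log(_y) + log(5)), (_y, u(b)))/7 = C1 - b


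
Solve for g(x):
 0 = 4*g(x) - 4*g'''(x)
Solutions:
 g(x) = C3*exp(x) + (C1*sin(sqrt(3)*x/2) + C2*cos(sqrt(3)*x/2))*exp(-x/2)


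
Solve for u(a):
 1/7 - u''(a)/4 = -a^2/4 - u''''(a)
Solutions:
 u(a) = C1 + C2*a + C3*exp(-a/2) + C4*exp(a/2) + a^4/12 + 30*a^2/7


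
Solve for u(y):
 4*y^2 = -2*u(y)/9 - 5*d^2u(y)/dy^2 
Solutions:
 u(y) = C1*sin(sqrt(10)*y/15) + C2*cos(sqrt(10)*y/15) - 18*y^2 + 810


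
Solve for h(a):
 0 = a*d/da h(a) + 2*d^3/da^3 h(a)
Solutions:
 h(a) = C1 + Integral(C2*airyai(-2^(2/3)*a/2) + C3*airybi(-2^(2/3)*a/2), a)


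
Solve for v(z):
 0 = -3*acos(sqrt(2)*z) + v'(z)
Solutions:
 v(z) = C1 + 3*z*acos(sqrt(2)*z) - 3*sqrt(2)*sqrt(1 - 2*z^2)/2


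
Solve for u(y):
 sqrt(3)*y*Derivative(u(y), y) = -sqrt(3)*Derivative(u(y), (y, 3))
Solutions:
 u(y) = C1 + Integral(C2*airyai(-y) + C3*airybi(-y), y)


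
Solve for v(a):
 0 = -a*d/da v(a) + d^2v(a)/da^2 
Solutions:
 v(a) = C1 + C2*erfi(sqrt(2)*a/2)


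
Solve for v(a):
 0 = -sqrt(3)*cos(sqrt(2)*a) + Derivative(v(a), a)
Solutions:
 v(a) = C1 + sqrt(6)*sin(sqrt(2)*a)/2


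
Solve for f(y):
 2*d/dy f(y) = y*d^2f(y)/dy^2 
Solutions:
 f(y) = C1 + C2*y^3


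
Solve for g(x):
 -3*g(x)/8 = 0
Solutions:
 g(x) = 0


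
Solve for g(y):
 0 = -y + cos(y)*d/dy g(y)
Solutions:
 g(y) = C1 + Integral(y/cos(y), y)


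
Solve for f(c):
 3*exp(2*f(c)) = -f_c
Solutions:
 f(c) = log(-sqrt(-1/(C1 - 3*c))) - log(2)/2
 f(c) = log(-1/(C1 - 3*c))/2 - log(2)/2


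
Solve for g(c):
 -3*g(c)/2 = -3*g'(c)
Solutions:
 g(c) = C1*exp(c/2)


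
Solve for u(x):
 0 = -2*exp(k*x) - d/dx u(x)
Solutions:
 u(x) = C1 - 2*exp(k*x)/k


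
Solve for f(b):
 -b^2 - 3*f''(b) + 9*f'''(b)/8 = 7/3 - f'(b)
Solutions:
 f(b) = C1 + C2*exp(2*b*(2 - sqrt(2))/3) + C3*exp(2*b*(sqrt(2) + 2)/3) + b^3/3 + 3*b^2 + 217*b/12


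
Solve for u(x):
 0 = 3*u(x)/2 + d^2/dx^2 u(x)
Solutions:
 u(x) = C1*sin(sqrt(6)*x/2) + C2*cos(sqrt(6)*x/2)


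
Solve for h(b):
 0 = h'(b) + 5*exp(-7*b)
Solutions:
 h(b) = C1 + 5*exp(-7*b)/7


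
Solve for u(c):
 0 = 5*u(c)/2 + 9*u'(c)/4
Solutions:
 u(c) = C1*exp(-10*c/9)


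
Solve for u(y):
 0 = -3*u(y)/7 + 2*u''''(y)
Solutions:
 u(y) = C1*exp(-14^(3/4)*3^(1/4)*y/14) + C2*exp(14^(3/4)*3^(1/4)*y/14) + C3*sin(14^(3/4)*3^(1/4)*y/14) + C4*cos(14^(3/4)*3^(1/4)*y/14)


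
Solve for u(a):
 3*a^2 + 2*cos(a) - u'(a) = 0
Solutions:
 u(a) = C1 + a^3 + 2*sin(a)


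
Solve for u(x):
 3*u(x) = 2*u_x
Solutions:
 u(x) = C1*exp(3*x/2)


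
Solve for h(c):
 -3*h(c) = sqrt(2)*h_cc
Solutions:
 h(c) = C1*sin(2^(3/4)*sqrt(3)*c/2) + C2*cos(2^(3/4)*sqrt(3)*c/2)


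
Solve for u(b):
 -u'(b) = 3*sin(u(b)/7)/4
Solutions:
 3*b/4 + 7*log(cos(u(b)/7) - 1)/2 - 7*log(cos(u(b)/7) + 1)/2 = C1


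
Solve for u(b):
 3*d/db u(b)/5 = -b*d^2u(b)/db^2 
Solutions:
 u(b) = C1 + C2*b^(2/5)


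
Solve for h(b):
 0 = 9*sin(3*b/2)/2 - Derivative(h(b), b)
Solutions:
 h(b) = C1 - 3*cos(3*b/2)


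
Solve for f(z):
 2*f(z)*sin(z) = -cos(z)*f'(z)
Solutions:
 f(z) = C1*cos(z)^2


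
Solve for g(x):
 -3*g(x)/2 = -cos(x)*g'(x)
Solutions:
 g(x) = C1*(sin(x) + 1)^(3/4)/(sin(x) - 1)^(3/4)


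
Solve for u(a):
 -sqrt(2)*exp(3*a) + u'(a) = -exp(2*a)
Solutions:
 u(a) = C1 + sqrt(2)*exp(3*a)/3 - exp(2*a)/2


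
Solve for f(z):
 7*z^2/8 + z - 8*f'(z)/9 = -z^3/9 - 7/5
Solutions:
 f(z) = C1 + z^4/32 + 21*z^3/64 + 9*z^2/16 + 63*z/40


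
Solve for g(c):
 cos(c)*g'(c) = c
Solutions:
 g(c) = C1 + Integral(c/cos(c), c)


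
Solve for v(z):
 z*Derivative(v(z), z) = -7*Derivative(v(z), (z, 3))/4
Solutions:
 v(z) = C1 + Integral(C2*airyai(-14^(2/3)*z/7) + C3*airybi(-14^(2/3)*z/7), z)


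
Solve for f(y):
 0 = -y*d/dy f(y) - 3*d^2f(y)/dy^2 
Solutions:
 f(y) = C1 + C2*erf(sqrt(6)*y/6)


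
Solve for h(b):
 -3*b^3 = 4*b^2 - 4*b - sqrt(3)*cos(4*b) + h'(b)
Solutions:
 h(b) = C1 - 3*b^4/4 - 4*b^3/3 + 2*b^2 + sqrt(3)*sin(4*b)/4


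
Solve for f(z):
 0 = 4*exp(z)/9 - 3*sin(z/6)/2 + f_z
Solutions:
 f(z) = C1 - 4*exp(z)/9 - 9*cos(z/6)


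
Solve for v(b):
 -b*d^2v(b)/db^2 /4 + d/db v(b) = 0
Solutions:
 v(b) = C1 + C2*b^5


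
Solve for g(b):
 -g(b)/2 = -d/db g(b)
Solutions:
 g(b) = C1*exp(b/2)


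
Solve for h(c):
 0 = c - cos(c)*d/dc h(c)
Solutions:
 h(c) = C1 + Integral(c/cos(c), c)


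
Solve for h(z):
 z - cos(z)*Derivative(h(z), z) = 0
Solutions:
 h(z) = C1 + Integral(z/cos(z), z)


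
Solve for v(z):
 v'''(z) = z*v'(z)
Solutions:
 v(z) = C1 + Integral(C2*airyai(z) + C3*airybi(z), z)


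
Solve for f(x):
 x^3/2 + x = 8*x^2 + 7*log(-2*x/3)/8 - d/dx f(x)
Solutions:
 f(x) = C1 - x^4/8 + 8*x^3/3 - x^2/2 + 7*x*log(-x)/8 + 7*x*(-log(3) - 1 + log(2))/8


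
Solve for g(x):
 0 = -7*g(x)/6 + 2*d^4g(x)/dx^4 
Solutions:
 g(x) = C1*exp(-sqrt(2)*3^(3/4)*7^(1/4)*x/6) + C2*exp(sqrt(2)*3^(3/4)*7^(1/4)*x/6) + C3*sin(sqrt(2)*3^(3/4)*7^(1/4)*x/6) + C4*cos(sqrt(2)*3^(3/4)*7^(1/4)*x/6)


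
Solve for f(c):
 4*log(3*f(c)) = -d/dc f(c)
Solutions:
 Integral(1/(log(_y) + log(3)), (_y, f(c)))/4 = C1 - c


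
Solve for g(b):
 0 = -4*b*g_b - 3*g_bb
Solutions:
 g(b) = C1 + C2*erf(sqrt(6)*b/3)


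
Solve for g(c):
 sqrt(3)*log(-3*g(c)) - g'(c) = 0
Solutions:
 -sqrt(3)*Integral(1/(log(-_y) + log(3)), (_y, g(c)))/3 = C1 - c


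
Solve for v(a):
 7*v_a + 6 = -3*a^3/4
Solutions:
 v(a) = C1 - 3*a^4/112 - 6*a/7


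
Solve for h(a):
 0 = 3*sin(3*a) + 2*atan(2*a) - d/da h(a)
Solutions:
 h(a) = C1 + 2*a*atan(2*a) - log(4*a^2 + 1)/2 - cos(3*a)


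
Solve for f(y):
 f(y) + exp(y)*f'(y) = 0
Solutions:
 f(y) = C1*exp(exp(-y))


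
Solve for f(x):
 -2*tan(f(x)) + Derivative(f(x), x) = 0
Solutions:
 f(x) = pi - asin(C1*exp(2*x))
 f(x) = asin(C1*exp(2*x))


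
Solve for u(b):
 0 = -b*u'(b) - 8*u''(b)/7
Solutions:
 u(b) = C1 + C2*erf(sqrt(7)*b/4)


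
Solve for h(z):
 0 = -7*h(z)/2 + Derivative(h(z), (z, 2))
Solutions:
 h(z) = C1*exp(-sqrt(14)*z/2) + C2*exp(sqrt(14)*z/2)


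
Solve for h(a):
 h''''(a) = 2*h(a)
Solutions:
 h(a) = C1*exp(-2^(1/4)*a) + C2*exp(2^(1/4)*a) + C3*sin(2^(1/4)*a) + C4*cos(2^(1/4)*a)


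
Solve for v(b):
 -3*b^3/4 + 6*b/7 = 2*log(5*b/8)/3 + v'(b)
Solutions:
 v(b) = C1 - 3*b^4/16 + 3*b^2/7 - 2*b*log(b)/3 - 2*b*log(5)/3 + 2*b/3 + 2*b*log(2)


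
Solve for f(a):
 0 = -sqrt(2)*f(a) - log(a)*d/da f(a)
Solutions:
 f(a) = C1*exp(-sqrt(2)*li(a))


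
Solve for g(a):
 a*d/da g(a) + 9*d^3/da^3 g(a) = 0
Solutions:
 g(a) = C1 + Integral(C2*airyai(-3^(1/3)*a/3) + C3*airybi(-3^(1/3)*a/3), a)


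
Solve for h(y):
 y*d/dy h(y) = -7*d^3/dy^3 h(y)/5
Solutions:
 h(y) = C1 + Integral(C2*airyai(-5^(1/3)*7^(2/3)*y/7) + C3*airybi(-5^(1/3)*7^(2/3)*y/7), y)


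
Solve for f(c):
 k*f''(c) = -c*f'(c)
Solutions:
 f(c) = C1 + C2*sqrt(k)*erf(sqrt(2)*c*sqrt(1/k)/2)


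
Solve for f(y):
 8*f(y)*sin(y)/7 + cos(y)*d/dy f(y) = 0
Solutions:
 f(y) = C1*cos(y)^(8/7)


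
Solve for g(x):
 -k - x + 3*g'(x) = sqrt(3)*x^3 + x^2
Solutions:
 g(x) = C1 + k*x/3 + sqrt(3)*x^4/12 + x^3/9 + x^2/6


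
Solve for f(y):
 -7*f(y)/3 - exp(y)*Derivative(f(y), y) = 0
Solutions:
 f(y) = C1*exp(7*exp(-y)/3)


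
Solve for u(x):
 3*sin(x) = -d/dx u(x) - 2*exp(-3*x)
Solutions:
 u(x) = C1 + 3*cos(x) + 2*exp(-3*x)/3


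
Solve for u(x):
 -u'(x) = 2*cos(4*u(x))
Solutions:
 u(x) = -asin((C1 + exp(16*x))/(C1 - exp(16*x)))/4 + pi/4
 u(x) = asin((C1 + exp(16*x))/(C1 - exp(16*x)))/4


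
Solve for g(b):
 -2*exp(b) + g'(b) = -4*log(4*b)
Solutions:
 g(b) = C1 - 4*b*log(b) + 4*b*(1 - 2*log(2)) + 2*exp(b)


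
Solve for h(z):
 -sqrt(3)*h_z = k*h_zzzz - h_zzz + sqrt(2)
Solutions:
 h(z) = C1 + C2*exp(z*(-(sqrt(((27*sqrt(3) - 2/k^2)^2 - 4/k^4)/k^2)/2 + 27*sqrt(3)/(2*k) - 1/k^3)^(1/3) + 1/k - 1/(k^2*(sqrt(((27*sqrt(3) - 2/k^2)^2 - 4/k^4)/k^2)/2 + 27*sqrt(3)/(2*k) - 1/k^3)^(1/3)))/3) + C3*exp(z*((sqrt(((27*sqrt(3) - 2/k^2)^2 - 4/k^4)/k^2)/2 + 27*sqrt(3)/(2*k) - 1/k^3)^(1/3) - sqrt(3)*I*(sqrt(((27*sqrt(3) - 2/k^2)^2 - 4/k^4)/k^2)/2 + 27*sqrt(3)/(2*k) - 1/k^3)^(1/3) + 2/k - 4/(k^2*(-1 + sqrt(3)*I)*(sqrt(((27*sqrt(3) - 2/k^2)^2 - 4/k^4)/k^2)/2 + 27*sqrt(3)/(2*k) - 1/k^3)^(1/3)))/6) + C4*exp(z*((sqrt(((27*sqrt(3) - 2/k^2)^2 - 4/k^4)/k^2)/2 + 27*sqrt(3)/(2*k) - 1/k^3)^(1/3) + sqrt(3)*I*(sqrt(((27*sqrt(3) - 2/k^2)^2 - 4/k^4)/k^2)/2 + 27*sqrt(3)/(2*k) - 1/k^3)^(1/3) + 2/k + 4/(k^2*(1 + sqrt(3)*I)*(sqrt(((27*sqrt(3) - 2/k^2)^2 - 4/k^4)/k^2)/2 + 27*sqrt(3)/(2*k) - 1/k^3)^(1/3)))/6) - sqrt(6)*z/3


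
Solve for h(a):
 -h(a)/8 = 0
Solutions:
 h(a) = 0


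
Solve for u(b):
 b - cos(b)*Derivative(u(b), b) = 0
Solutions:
 u(b) = C1 + Integral(b/cos(b), b)


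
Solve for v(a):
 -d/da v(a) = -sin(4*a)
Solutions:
 v(a) = C1 - cos(4*a)/4


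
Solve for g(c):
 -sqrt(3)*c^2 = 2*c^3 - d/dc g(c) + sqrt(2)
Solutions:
 g(c) = C1 + c^4/2 + sqrt(3)*c^3/3 + sqrt(2)*c


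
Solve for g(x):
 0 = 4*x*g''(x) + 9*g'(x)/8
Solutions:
 g(x) = C1 + C2*x^(23/32)


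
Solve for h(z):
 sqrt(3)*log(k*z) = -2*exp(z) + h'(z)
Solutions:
 h(z) = C1 + sqrt(3)*z*log(k*z) - sqrt(3)*z + 2*exp(z)


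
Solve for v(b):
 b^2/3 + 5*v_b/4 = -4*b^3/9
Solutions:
 v(b) = C1 - 4*b^4/45 - 4*b^3/45


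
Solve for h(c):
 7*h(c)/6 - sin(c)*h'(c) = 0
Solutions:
 h(c) = C1*(cos(c) - 1)^(7/12)/(cos(c) + 1)^(7/12)


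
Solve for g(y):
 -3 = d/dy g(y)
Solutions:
 g(y) = C1 - 3*y


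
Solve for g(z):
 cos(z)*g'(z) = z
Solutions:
 g(z) = C1 + Integral(z/cos(z), z)


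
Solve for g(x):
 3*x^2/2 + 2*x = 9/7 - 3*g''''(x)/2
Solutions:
 g(x) = C1 + C2*x + C3*x^2 + C4*x^3 - x^6/360 - x^5/90 + x^4/28


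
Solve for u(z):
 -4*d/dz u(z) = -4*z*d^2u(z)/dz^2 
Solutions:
 u(z) = C1 + C2*z^2


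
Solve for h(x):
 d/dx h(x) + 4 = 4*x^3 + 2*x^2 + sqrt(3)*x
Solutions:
 h(x) = C1 + x^4 + 2*x^3/3 + sqrt(3)*x^2/2 - 4*x


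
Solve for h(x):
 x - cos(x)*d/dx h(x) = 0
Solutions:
 h(x) = C1 + Integral(x/cos(x), x)


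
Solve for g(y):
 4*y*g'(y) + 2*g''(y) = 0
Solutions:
 g(y) = C1 + C2*erf(y)


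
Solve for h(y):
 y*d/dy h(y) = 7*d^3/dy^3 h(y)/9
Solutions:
 h(y) = C1 + Integral(C2*airyai(21^(2/3)*y/7) + C3*airybi(21^(2/3)*y/7), y)


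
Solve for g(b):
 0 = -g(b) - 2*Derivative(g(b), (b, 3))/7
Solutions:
 g(b) = C3*exp(-2^(2/3)*7^(1/3)*b/2) + (C1*sin(2^(2/3)*sqrt(3)*7^(1/3)*b/4) + C2*cos(2^(2/3)*sqrt(3)*7^(1/3)*b/4))*exp(2^(2/3)*7^(1/3)*b/4)


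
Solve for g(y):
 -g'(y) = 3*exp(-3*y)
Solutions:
 g(y) = C1 + exp(-3*y)


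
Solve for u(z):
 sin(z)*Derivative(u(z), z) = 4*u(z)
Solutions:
 u(z) = C1*(cos(z)^2 - 2*cos(z) + 1)/(cos(z)^2 + 2*cos(z) + 1)


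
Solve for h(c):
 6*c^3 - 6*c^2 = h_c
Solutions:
 h(c) = C1 + 3*c^4/2 - 2*c^3


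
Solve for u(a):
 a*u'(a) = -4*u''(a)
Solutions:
 u(a) = C1 + C2*erf(sqrt(2)*a/4)


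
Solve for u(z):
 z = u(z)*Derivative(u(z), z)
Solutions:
 u(z) = -sqrt(C1 + z^2)
 u(z) = sqrt(C1 + z^2)


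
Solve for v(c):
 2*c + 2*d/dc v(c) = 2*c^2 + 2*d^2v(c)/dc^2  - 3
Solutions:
 v(c) = C1 + C2*exp(c) + c^3/3 + c^2/2 - c/2


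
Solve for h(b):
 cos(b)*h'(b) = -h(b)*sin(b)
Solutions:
 h(b) = C1*cos(b)


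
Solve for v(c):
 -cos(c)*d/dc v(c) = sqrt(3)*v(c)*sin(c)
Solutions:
 v(c) = C1*cos(c)^(sqrt(3))


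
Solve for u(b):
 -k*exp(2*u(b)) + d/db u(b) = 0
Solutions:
 u(b) = log(-sqrt(-1/(C1 + b*k))) - log(2)/2
 u(b) = log(-1/(C1 + b*k))/2 - log(2)/2


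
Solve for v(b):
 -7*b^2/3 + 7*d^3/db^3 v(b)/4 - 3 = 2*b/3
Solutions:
 v(b) = C1 + C2*b + C3*b^2 + b^5/45 + b^4/63 + 2*b^3/7


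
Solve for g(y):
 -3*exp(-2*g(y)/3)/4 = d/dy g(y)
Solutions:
 g(y) = 3*log(-sqrt(C1 - 3*y)) - 3*log(6)/2
 g(y) = 3*log(C1 - 3*y)/2 - 3*log(6)/2


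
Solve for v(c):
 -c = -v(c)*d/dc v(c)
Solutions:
 v(c) = -sqrt(C1 + c^2)
 v(c) = sqrt(C1 + c^2)


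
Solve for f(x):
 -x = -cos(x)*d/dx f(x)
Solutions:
 f(x) = C1 + Integral(x/cos(x), x)


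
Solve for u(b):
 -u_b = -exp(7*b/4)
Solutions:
 u(b) = C1 + 4*exp(7*b/4)/7


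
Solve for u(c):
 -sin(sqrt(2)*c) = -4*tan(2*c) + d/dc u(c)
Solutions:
 u(c) = C1 - 2*log(cos(2*c)) + sqrt(2)*cos(sqrt(2)*c)/2


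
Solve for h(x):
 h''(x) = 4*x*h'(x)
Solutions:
 h(x) = C1 + C2*erfi(sqrt(2)*x)


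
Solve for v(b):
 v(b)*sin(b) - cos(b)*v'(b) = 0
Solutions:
 v(b) = C1/cos(b)


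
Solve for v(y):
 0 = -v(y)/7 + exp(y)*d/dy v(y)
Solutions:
 v(y) = C1*exp(-exp(-y)/7)


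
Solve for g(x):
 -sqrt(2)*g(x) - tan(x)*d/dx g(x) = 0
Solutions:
 g(x) = C1/sin(x)^(sqrt(2))


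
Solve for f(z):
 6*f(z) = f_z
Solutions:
 f(z) = C1*exp(6*z)


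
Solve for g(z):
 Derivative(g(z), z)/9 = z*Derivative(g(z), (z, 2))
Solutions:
 g(z) = C1 + C2*z^(10/9)


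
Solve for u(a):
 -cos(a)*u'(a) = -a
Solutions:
 u(a) = C1 + Integral(a/cos(a), a)


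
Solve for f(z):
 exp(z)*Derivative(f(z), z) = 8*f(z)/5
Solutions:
 f(z) = C1*exp(-8*exp(-z)/5)


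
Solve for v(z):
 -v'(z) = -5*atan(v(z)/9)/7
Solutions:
 Integral(1/atan(_y/9), (_y, v(z))) = C1 + 5*z/7


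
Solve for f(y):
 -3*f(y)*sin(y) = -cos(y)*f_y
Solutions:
 f(y) = C1/cos(y)^3


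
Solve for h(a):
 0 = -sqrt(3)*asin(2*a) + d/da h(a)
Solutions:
 h(a) = C1 + sqrt(3)*(a*asin(2*a) + sqrt(1 - 4*a^2)/2)


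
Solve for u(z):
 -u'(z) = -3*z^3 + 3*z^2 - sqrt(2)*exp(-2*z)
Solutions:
 u(z) = C1 + 3*z^4/4 - z^3 - sqrt(2)*exp(-2*z)/2


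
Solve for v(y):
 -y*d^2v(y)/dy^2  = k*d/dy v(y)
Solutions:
 v(y) = C1 + y^(1 - re(k))*(C2*sin(log(y)*Abs(im(k))) + C3*cos(log(y)*im(k)))


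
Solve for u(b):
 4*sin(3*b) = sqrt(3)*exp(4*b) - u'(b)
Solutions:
 u(b) = C1 + sqrt(3)*exp(4*b)/4 + 4*cos(3*b)/3


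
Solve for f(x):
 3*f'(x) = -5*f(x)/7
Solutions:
 f(x) = C1*exp(-5*x/21)


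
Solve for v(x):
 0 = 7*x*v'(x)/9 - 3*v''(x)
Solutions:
 v(x) = C1 + C2*erfi(sqrt(42)*x/18)


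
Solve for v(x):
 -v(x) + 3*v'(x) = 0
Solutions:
 v(x) = C1*exp(x/3)


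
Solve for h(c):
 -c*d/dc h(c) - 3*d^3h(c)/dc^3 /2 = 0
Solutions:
 h(c) = C1 + Integral(C2*airyai(-2^(1/3)*3^(2/3)*c/3) + C3*airybi(-2^(1/3)*3^(2/3)*c/3), c)


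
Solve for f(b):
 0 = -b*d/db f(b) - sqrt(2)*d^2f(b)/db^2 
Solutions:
 f(b) = C1 + C2*erf(2^(1/4)*b/2)


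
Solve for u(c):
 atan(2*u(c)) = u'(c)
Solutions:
 Integral(1/atan(2*_y), (_y, u(c))) = C1 + c


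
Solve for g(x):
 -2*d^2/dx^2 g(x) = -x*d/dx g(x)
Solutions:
 g(x) = C1 + C2*erfi(x/2)


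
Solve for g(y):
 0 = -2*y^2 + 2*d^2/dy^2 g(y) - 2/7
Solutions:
 g(y) = C1 + C2*y + y^4/12 + y^2/14


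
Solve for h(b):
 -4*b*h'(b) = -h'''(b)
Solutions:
 h(b) = C1 + Integral(C2*airyai(2^(2/3)*b) + C3*airybi(2^(2/3)*b), b)


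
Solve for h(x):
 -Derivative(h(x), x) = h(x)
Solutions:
 h(x) = C1*exp(-x)


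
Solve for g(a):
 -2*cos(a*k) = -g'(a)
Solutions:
 g(a) = C1 + 2*sin(a*k)/k


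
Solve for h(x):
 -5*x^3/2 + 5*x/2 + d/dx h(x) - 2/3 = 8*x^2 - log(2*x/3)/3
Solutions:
 h(x) = C1 + 5*x^4/8 + 8*x^3/3 - 5*x^2/4 - x*log(x)/3 - x*log(2)/3 + x*log(3)/3 + x


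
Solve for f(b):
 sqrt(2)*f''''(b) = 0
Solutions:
 f(b) = C1 + C2*b + C3*b^2 + C4*b^3


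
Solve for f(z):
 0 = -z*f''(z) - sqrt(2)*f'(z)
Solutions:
 f(z) = C1 + C2*z^(1 - sqrt(2))


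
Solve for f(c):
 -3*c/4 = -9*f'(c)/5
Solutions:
 f(c) = C1 + 5*c^2/24


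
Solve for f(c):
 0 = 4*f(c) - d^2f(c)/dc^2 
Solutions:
 f(c) = C1*exp(-2*c) + C2*exp(2*c)


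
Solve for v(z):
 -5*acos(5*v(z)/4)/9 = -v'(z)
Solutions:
 Integral(1/acos(5*_y/4), (_y, v(z))) = C1 + 5*z/9


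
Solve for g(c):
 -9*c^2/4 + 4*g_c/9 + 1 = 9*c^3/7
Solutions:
 g(c) = C1 + 81*c^4/112 + 27*c^3/16 - 9*c/4


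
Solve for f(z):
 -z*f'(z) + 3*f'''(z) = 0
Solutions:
 f(z) = C1 + Integral(C2*airyai(3^(2/3)*z/3) + C3*airybi(3^(2/3)*z/3), z)


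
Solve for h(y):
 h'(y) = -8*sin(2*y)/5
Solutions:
 h(y) = C1 + 4*cos(2*y)/5


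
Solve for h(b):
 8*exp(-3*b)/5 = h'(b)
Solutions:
 h(b) = C1 - 8*exp(-3*b)/15


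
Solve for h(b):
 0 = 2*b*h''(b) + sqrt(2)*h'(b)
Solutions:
 h(b) = C1 + C2*b^(1 - sqrt(2)/2)


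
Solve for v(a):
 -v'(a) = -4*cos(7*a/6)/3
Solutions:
 v(a) = C1 + 8*sin(7*a/6)/7


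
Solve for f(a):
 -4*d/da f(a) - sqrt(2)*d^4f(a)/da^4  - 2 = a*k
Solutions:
 f(a) = C1 + C4*exp(-sqrt(2)*a) - a^2*k/8 - a/2 + (C2*sin(sqrt(6)*a/2) + C3*cos(sqrt(6)*a/2))*exp(sqrt(2)*a/2)


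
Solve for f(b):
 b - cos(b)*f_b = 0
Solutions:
 f(b) = C1 + Integral(b/cos(b), b)


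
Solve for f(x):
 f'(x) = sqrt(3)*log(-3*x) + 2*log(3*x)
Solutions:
 f(x) = C1 + x*(sqrt(3) + 2)*log(x) + x*(-2 - sqrt(3) + sqrt(3)*log(3) + 2*log(3) + sqrt(3)*I*pi)


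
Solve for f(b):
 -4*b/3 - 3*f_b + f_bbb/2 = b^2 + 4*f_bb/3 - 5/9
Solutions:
 f(b) = C1 + C2*exp(b*(4 - sqrt(70))/3) + C3*exp(b*(4 + sqrt(70))/3) - b^3/9 - 2*b^2/27 + 34*b/243


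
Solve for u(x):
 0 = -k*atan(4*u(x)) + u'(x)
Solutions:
 Integral(1/atan(4*_y), (_y, u(x))) = C1 + k*x


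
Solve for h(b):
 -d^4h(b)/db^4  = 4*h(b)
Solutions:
 h(b) = (C1*sin(b) + C2*cos(b))*exp(-b) + (C3*sin(b) + C4*cos(b))*exp(b)


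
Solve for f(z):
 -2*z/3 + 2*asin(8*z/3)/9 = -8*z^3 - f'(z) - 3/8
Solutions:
 f(z) = C1 - 2*z^4 + z^2/3 - 2*z*asin(8*z/3)/9 - 3*z/8 - sqrt(9 - 64*z^2)/36


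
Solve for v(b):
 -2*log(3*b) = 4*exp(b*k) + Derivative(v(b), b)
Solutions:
 v(b) = C1 - 2*b*log(b) + 2*b*(1 - log(3)) + Piecewise((-4*exp(b*k)/k, Ne(k, 0)), (-4*b, True))


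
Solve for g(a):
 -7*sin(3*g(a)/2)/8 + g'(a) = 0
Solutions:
 -7*a/8 + log(cos(3*g(a)/2) - 1)/3 - log(cos(3*g(a)/2) + 1)/3 = C1


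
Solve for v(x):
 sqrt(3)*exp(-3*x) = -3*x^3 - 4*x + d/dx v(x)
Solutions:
 v(x) = C1 + 3*x^4/4 + 2*x^2 - sqrt(3)*exp(-3*x)/3


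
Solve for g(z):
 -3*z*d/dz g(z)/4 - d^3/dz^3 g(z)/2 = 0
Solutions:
 g(z) = C1 + Integral(C2*airyai(-2^(2/3)*3^(1/3)*z/2) + C3*airybi(-2^(2/3)*3^(1/3)*z/2), z)


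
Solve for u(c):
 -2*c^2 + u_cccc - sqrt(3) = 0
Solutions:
 u(c) = C1 + C2*c + C3*c^2 + C4*c^3 + c^6/180 + sqrt(3)*c^4/24


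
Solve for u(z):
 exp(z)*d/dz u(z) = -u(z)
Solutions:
 u(z) = C1*exp(exp(-z))


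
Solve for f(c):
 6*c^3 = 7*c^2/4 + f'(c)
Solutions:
 f(c) = C1 + 3*c^4/2 - 7*c^3/12


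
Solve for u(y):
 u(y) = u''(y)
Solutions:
 u(y) = C1*exp(-y) + C2*exp(y)


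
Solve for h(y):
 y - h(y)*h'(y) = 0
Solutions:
 h(y) = -sqrt(C1 + y^2)
 h(y) = sqrt(C1 + y^2)


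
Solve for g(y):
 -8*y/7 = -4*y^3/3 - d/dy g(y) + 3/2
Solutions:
 g(y) = C1 - y^4/3 + 4*y^2/7 + 3*y/2


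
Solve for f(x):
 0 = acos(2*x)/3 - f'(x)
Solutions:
 f(x) = C1 + x*acos(2*x)/3 - sqrt(1 - 4*x^2)/6


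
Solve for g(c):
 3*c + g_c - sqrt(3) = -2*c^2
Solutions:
 g(c) = C1 - 2*c^3/3 - 3*c^2/2 + sqrt(3)*c


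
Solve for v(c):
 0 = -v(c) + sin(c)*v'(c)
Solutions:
 v(c) = C1*sqrt(cos(c) - 1)/sqrt(cos(c) + 1)


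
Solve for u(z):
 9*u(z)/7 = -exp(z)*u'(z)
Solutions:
 u(z) = C1*exp(9*exp(-z)/7)


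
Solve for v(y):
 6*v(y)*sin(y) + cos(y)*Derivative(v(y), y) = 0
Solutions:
 v(y) = C1*cos(y)^6


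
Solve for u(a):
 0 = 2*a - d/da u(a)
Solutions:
 u(a) = C1 + a^2


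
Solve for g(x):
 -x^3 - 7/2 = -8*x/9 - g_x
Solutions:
 g(x) = C1 + x^4/4 - 4*x^2/9 + 7*x/2


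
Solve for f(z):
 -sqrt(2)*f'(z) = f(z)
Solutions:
 f(z) = C1*exp(-sqrt(2)*z/2)


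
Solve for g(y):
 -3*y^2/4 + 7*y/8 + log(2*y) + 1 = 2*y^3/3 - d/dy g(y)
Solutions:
 g(y) = C1 + y^4/6 + y^3/4 - 7*y^2/16 - y*log(y) - y*log(2)


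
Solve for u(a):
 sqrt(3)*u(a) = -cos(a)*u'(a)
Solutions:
 u(a) = C1*(sin(a) - 1)^(sqrt(3)/2)/(sin(a) + 1)^(sqrt(3)/2)


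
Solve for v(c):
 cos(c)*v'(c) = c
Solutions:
 v(c) = C1 + Integral(c/cos(c), c)


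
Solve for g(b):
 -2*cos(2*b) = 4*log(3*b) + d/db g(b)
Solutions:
 g(b) = C1 - 4*b*log(b) - 4*b*log(3) + 4*b - sin(2*b)


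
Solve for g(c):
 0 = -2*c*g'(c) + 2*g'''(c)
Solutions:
 g(c) = C1 + Integral(C2*airyai(c) + C3*airybi(c), c)


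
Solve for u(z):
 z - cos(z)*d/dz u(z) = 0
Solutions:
 u(z) = C1 + Integral(z/cos(z), z)


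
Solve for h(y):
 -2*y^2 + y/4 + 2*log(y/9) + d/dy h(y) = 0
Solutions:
 h(y) = C1 + 2*y^3/3 - y^2/8 - 2*y*log(y) + 2*y + y*log(81)


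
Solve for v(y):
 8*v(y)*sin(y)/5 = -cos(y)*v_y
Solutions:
 v(y) = C1*cos(y)^(8/5)


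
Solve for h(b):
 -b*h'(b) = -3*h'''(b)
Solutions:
 h(b) = C1 + Integral(C2*airyai(3^(2/3)*b/3) + C3*airybi(3^(2/3)*b/3), b)


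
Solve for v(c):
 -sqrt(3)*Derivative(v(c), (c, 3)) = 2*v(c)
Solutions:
 v(c) = C3*exp(-2^(1/3)*3^(5/6)*c/3) + (C1*sin(6^(1/3)*c/2) + C2*cos(6^(1/3)*c/2))*exp(2^(1/3)*3^(5/6)*c/6)


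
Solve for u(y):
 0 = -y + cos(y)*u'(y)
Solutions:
 u(y) = C1 + Integral(y/cos(y), y)


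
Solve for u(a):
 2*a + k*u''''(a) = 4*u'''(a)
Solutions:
 u(a) = C1 + C2*a + C3*a^2 + C4*exp(4*a/k) + a^4/48 + a^3*k/48


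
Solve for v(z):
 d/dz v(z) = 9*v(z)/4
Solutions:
 v(z) = C1*exp(9*z/4)


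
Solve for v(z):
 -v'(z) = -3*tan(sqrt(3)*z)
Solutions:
 v(z) = C1 - sqrt(3)*log(cos(sqrt(3)*z))


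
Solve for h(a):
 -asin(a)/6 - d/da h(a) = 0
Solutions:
 h(a) = C1 - a*asin(a)/6 - sqrt(1 - a^2)/6


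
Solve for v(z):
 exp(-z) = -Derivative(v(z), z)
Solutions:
 v(z) = C1 + exp(-z)


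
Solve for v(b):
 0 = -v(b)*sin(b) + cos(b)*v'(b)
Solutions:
 v(b) = C1/cos(b)


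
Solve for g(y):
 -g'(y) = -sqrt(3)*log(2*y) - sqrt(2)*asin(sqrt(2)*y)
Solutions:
 g(y) = C1 + sqrt(3)*y*(log(y) - 1) + sqrt(3)*y*log(2) + sqrt(2)*(y*asin(sqrt(2)*y) + sqrt(2)*sqrt(1 - 2*y^2)/2)


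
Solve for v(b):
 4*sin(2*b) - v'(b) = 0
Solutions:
 v(b) = C1 - 2*cos(2*b)


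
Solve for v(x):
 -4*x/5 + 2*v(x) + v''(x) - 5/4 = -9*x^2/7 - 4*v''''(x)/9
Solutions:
 v(x) = -9*x^2/14 + 2*x/5 + (C1*sin(2^(3/4)*sqrt(3)*x*cos(atan(sqrt(23)/3)/2)/2) + C2*cos(2^(3/4)*sqrt(3)*x*cos(atan(sqrt(23)/3)/2)/2))*exp(-2^(3/4)*sqrt(3)*x*sin(atan(sqrt(23)/3)/2)/2) + (C3*sin(2^(3/4)*sqrt(3)*x*cos(atan(sqrt(23)/3)/2)/2) + C4*cos(2^(3/4)*sqrt(3)*x*cos(atan(sqrt(23)/3)/2)/2))*exp(2^(3/4)*sqrt(3)*x*sin(atan(sqrt(23)/3)/2)/2) + 71/56


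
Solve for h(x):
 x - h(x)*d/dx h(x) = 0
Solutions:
 h(x) = -sqrt(C1 + x^2)
 h(x) = sqrt(C1 + x^2)


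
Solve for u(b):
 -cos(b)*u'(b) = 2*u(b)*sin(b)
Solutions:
 u(b) = C1*cos(b)^2


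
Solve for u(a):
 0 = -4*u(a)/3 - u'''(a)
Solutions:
 u(a) = C3*exp(-6^(2/3)*a/3) + (C1*sin(2^(2/3)*3^(1/6)*a/2) + C2*cos(2^(2/3)*3^(1/6)*a/2))*exp(6^(2/3)*a/6)


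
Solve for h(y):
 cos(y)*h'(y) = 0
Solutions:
 h(y) = C1


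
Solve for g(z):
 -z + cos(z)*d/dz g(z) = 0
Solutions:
 g(z) = C1 + Integral(z/cos(z), z)


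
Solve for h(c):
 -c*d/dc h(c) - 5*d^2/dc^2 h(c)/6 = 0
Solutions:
 h(c) = C1 + C2*erf(sqrt(15)*c/5)


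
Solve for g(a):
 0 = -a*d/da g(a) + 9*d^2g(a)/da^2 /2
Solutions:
 g(a) = C1 + C2*erfi(a/3)


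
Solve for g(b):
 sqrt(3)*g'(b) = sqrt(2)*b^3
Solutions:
 g(b) = C1 + sqrt(6)*b^4/12


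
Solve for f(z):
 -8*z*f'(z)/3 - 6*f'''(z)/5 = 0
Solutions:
 f(z) = C1 + Integral(C2*airyai(-60^(1/3)*z/3) + C3*airybi(-60^(1/3)*z/3), z)


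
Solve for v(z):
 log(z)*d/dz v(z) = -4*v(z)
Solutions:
 v(z) = C1*exp(-4*li(z))


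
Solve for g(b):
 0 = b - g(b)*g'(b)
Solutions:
 g(b) = -sqrt(C1 + b^2)
 g(b) = sqrt(C1 + b^2)


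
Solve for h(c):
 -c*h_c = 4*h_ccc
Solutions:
 h(c) = C1 + Integral(C2*airyai(-2^(1/3)*c/2) + C3*airybi(-2^(1/3)*c/2), c)


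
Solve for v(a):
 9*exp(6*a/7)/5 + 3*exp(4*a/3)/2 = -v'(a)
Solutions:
 v(a) = C1 - 21*exp(6*a/7)/10 - 9*exp(4*a/3)/8


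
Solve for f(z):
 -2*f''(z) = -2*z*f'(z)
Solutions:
 f(z) = C1 + C2*erfi(sqrt(2)*z/2)


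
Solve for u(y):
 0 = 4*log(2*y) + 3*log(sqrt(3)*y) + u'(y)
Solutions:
 u(y) = C1 - 7*y*log(y) - y*log(48*sqrt(3)) + 7*y


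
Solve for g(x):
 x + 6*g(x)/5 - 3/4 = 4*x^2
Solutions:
 g(x) = 10*x^2/3 - 5*x/6 + 5/8


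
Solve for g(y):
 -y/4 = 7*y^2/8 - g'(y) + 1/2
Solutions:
 g(y) = C1 + 7*y^3/24 + y^2/8 + y/2


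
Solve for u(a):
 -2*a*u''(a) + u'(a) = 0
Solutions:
 u(a) = C1 + C2*a^(3/2)


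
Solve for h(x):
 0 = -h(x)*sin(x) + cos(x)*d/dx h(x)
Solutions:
 h(x) = C1/cos(x)


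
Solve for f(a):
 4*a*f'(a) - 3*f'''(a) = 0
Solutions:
 f(a) = C1 + Integral(C2*airyai(6^(2/3)*a/3) + C3*airybi(6^(2/3)*a/3), a)


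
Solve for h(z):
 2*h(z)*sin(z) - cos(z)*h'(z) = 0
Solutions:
 h(z) = C1/cos(z)^2


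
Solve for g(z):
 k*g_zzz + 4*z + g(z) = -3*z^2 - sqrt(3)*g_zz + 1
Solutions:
 g(z) = C1*exp(-z*(3^(1/3)*(sqrt(((9 + 2*sqrt(3)/k^2)^2 - 12/k^4)/k^2)/2 + 9/(2*k) + sqrt(3)/k^3)^(1/3) + sqrt(3)/k + 3^(2/3)/(k^2*(sqrt(((9 + 2*sqrt(3)/k^2)^2 - 12/k^4)/k^2)/2 + 9/(2*k) + sqrt(3)/k^3)^(1/3)))/3) + C2*exp(z*(3^(1/3)*(sqrt(((9 + 2*sqrt(3)/k^2)^2 - 12/k^4)/k^2)/2 + 9/(2*k) + sqrt(3)/k^3)^(1/3)/6 - 3^(5/6)*I*(sqrt(((9 + 2*sqrt(3)/k^2)^2 - 12/k^4)/k^2)/2 + 9/(2*k) + sqrt(3)/k^3)^(1/3)/6 - sqrt(3)/(3*k) - 2/(k^2*(-3^(1/3) + 3^(5/6)*I)*(sqrt(((9 + 2*sqrt(3)/k^2)^2 - 12/k^4)/k^2)/2 + 9/(2*k) + sqrt(3)/k^3)^(1/3)))) + C3*exp(z*(3^(1/3)*(sqrt(((9 + 2*sqrt(3)/k^2)^2 - 12/k^4)/k^2)/2 + 9/(2*k) + sqrt(3)/k^3)^(1/3)/6 + 3^(5/6)*I*(sqrt(((9 + 2*sqrt(3)/k^2)^2 - 12/k^4)/k^2)/2 + 9/(2*k) + sqrt(3)/k^3)^(1/3)/6 - sqrt(3)/(3*k) + 2/(k^2*(3^(1/3) + 3^(5/6)*I)*(sqrt(((9 + 2*sqrt(3)/k^2)^2 - 12/k^4)/k^2)/2 + 9/(2*k) + sqrt(3)/k^3)^(1/3)))) - 3*z^2 - 4*z + 1 + 6*sqrt(3)


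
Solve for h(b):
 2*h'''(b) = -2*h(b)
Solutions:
 h(b) = C3*exp(-b) + (C1*sin(sqrt(3)*b/2) + C2*cos(sqrt(3)*b/2))*exp(b/2)


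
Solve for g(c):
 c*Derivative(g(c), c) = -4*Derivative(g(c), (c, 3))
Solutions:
 g(c) = C1 + Integral(C2*airyai(-2^(1/3)*c/2) + C3*airybi(-2^(1/3)*c/2), c)


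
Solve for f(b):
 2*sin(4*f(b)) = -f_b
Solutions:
 f(b) = -acos((-C1 - exp(16*b))/(C1 - exp(16*b)))/4 + pi/2
 f(b) = acos((-C1 - exp(16*b))/(C1 - exp(16*b)))/4


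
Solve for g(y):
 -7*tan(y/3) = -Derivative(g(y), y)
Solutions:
 g(y) = C1 - 21*log(cos(y/3))


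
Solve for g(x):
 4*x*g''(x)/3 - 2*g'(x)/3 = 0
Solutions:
 g(x) = C1 + C2*x^(3/2)


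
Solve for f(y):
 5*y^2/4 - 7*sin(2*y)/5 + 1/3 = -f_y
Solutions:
 f(y) = C1 - 5*y^3/12 - y/3 - 7*cos(2*y)/10


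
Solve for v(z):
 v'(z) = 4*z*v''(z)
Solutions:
 v(z) = C1 + C2*z^(5/4)


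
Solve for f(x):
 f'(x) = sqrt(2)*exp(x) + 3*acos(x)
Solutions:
 f(x) = C1 + 3*x*acos(x) - 3*sqrt(1 - x^2) + sqrt(2)*exp(x)


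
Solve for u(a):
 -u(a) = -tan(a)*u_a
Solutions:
 u(a) = C1*sin(a)


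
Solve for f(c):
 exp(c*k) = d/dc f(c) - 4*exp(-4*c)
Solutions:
 f(c) = C1 - exp(-4*c) + exp(c*k)/k


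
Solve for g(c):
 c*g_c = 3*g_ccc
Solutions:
 g(c) = C1 + Integral(C2*airyai(3^(2/3)*c/3) + C3*airybi(3^(2/3)*c/3), c)


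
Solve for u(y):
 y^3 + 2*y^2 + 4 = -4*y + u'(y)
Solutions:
 u(y) = C1 + y^4/4 + 2*y^3/3 + 2*y^2 + 4*y


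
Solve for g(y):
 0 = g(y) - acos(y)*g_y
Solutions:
 g(y) = C1*exp(Integral(1/acos(y), y))


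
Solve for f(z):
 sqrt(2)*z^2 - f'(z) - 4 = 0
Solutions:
 f(z) = C1 + sqrt(2)*z^3/3 - 4*z


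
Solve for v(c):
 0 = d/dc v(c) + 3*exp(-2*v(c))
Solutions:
 v(c) = log(-sqrt(C1 - 6*c))
 v(c) = log(C1 - 6*c)/2


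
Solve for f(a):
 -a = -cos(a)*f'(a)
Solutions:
 f(a) = C1 + Integral(a/cos(a), a)
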